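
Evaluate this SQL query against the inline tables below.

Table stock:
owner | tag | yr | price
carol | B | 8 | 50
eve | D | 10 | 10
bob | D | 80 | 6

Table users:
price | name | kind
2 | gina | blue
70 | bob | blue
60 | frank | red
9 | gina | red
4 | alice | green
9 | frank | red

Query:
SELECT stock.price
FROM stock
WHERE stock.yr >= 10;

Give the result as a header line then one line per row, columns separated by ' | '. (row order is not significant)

After WHERE (2 rows):
stock.owner | stock.tag | stock.yr | stock.price
eve | D | 10 | 10
bob | D | 80 | 6
After SELECT (2 rows):
stock.price
10
6

== RESULT ==
stock.price
10
6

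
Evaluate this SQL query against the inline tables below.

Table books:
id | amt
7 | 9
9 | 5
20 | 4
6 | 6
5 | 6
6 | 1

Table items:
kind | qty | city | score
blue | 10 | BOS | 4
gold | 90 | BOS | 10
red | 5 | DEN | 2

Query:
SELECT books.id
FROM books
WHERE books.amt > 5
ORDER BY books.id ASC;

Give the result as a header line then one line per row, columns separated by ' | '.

== RESULT ==
books.id
5
6
7

Derivation:
After WHERE (3 rows):
books.id | books.amt
7 | 9
6 | 6
5 | 6
After SELECT (3 rows):
books.id
7
6
5
After ORDER BY (3 rows):
books.id
5
6
7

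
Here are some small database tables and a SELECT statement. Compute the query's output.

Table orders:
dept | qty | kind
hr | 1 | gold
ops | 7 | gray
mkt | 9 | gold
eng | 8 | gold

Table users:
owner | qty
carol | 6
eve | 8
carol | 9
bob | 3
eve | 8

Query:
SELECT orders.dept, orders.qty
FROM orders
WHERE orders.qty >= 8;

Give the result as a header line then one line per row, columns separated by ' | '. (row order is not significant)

After WHERE (2 rows):
orders.dept | orders.qty | orders.kind
mkt | 9 | gold
eng | 8 | gold
After SELECT (2 rows):
orders.dept | orders.qty
mkt | 9
eng | 8

== RESULT ==
orders.dept | orders.qty
mkt | 9
eng | 8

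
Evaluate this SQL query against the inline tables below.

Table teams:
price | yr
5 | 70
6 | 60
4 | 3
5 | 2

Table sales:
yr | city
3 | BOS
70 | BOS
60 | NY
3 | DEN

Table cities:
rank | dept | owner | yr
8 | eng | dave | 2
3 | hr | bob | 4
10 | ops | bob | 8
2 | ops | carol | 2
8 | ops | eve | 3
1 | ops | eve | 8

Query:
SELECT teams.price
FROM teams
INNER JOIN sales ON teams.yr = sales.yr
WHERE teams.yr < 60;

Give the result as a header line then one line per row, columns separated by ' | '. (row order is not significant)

== RESULT ==
teams.price
4
4

Derivation:
After JOIN sales (4 rows):
teams.price | teams.yr | sales.yr | sales.city
5 | 70 | 70 | BOS
6 | 60 | 60 | NY
4 | 3 | 3 | BOS
4 | 3 | 3 | DEN
After WHERE (2 rows):
teams.price | teams.yr | sales.yr | sales.city
4 | 3 | 3 | BOS
4 | 3 | 3 | DEN
After SELECT (2 rows):
teams.price
4
4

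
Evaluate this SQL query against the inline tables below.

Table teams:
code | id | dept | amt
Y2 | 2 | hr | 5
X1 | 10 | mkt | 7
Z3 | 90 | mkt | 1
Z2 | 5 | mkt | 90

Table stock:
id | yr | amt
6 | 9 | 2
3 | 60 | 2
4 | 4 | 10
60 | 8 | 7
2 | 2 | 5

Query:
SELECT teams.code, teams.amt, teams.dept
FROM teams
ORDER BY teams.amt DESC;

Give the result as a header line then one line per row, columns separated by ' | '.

After SELECT (4 rows):
teams.code | teams.amt | teams.dept
Y2 | 5 | hr
X1 | 7 | mkt
Z3 | 1 | mkt
Z2 | 90 | mkt
After ORDER BY (4 rows):
teams.code | teams.amt | teams.dept
Z2 | 90 | mkt
X1 | 7 | mkt
Y2 | 5 | hr
Z3 | 1 | mkt

== RESULT ==
teams.code | teams.amt | teams.dept
Z2 | 90 | mkt
X1 | 7 | mkt
Y2 | 5 | hr
Z3 | 1 | mkt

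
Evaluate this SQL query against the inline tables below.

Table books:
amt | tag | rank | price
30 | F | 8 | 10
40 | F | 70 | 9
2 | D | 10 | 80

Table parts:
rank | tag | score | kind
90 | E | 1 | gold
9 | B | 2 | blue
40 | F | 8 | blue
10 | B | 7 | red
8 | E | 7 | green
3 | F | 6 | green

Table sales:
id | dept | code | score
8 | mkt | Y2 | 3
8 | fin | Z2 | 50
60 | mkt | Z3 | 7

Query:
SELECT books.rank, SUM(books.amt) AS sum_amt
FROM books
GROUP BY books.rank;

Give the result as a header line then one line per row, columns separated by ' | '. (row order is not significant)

After GROUP BY (3 rows):
books.rank | sum_amt
8 | 30
70 | 40
10 | 2

== RESULT ==
books.rank | sum_amt
8 | 30
70 | 40
10 | 2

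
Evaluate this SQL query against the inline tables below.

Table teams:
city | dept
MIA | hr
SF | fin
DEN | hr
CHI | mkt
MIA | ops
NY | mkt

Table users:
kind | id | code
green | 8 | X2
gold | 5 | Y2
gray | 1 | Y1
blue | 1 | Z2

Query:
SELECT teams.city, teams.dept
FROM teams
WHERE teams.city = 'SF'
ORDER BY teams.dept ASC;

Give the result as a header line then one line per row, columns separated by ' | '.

After WHERE (1 rows):
teams.city | teams.dept
SF | fin
After SELECT (1 rows):
teams.city | teams.dept
SF | fin
After ORDER BY (1 rows):
teams.city | teams.dept
SF | fin

== RESULT ==
teams.city | teams.dept
SF | fin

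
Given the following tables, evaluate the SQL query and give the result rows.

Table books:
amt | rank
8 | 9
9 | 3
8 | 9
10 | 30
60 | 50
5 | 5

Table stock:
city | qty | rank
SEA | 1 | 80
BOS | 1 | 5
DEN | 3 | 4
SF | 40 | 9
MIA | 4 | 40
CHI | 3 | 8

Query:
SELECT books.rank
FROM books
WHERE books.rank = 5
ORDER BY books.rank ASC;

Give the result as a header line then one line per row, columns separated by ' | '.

== RESULT ==
books.rank
5

Derivation:
After WHERE (1 rows):
books.amt | books.rank
5 | 5
After SELECT (1 rows):
books.rank
5
After ORDER BY (1 rows):
books.rank
5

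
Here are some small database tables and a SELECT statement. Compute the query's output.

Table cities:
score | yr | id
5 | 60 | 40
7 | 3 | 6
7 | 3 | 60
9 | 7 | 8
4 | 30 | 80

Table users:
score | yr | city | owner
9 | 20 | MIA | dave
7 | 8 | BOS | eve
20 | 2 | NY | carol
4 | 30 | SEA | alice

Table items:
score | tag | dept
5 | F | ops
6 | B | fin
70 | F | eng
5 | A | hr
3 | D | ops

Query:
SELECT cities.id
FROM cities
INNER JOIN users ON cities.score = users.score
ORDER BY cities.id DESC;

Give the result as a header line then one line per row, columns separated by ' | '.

After JOIN users (4 rows):
cities.score | cities.yr | cities.id | users.score | users.yr | users.city | users.owner
7 | 3 | 6 | 7 | 8 | BOS | eve
7 | 3 | 60 | 7 | 8 | BOS | eve
9 | 7 | 8 | 9 | 20 | MIA | dave
4 | 30 | 80 | 4 | 30 | SEA | alice
After SELECT (4 rows):
cities.id
6
60
8
80
After ORDER BY (4 rows):
cities.id
80
60
8
6

== RESULT ==
cities.id
80
60
8
6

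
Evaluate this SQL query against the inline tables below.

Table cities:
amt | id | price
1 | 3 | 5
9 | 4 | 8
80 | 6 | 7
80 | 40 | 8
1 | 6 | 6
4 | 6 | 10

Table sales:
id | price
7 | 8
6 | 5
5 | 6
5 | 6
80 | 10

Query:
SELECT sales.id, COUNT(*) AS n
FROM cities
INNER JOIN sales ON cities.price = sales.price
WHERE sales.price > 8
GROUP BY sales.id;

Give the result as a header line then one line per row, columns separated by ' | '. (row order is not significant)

== RESULT ==
sales.id | n
80 | 1

Derivation:
After JOIN sales (6 rows):
cities.amt | cities.id | cities.price | sales.id | sales.price
1 | 3 | 5 | 6 | 5
9 | 4 | 8 | 7 | 8
80 | 40 | 8 | 7 | 8
1 | 6 | 6 | 5 | 6
1 | 6 | 6 | 5 | 6
4 | 6 | 10 | 80 | 10
After WHERE (1 rows):
cities.amt | cities.id | cities.price | sales.id | sales.price
4 | 6 | 10 | 80 | 10
After GROUP BY (1 rows):
sales.id | n
80 | 1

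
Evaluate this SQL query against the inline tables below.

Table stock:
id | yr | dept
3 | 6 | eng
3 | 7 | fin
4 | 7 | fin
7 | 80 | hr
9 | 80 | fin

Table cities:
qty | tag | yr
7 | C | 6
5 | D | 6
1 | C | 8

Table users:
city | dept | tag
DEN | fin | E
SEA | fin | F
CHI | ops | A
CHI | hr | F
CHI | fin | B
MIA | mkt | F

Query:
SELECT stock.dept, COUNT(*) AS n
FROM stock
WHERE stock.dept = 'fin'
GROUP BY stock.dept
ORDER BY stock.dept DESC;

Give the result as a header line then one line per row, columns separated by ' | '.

== RESULT ==
stock.dept | n
fin | 3

Derivation:
After WHERE (3 rows):
stock.id | stock.yr | stock.dept
3 | 7 | fin
4 | 7 | fin
9 | 80 | fin
After GROUP BY (1 rows):
stock.dept | n
fin | 3
After ORDER BY (1 rows):
stock.dept | n
fin | 3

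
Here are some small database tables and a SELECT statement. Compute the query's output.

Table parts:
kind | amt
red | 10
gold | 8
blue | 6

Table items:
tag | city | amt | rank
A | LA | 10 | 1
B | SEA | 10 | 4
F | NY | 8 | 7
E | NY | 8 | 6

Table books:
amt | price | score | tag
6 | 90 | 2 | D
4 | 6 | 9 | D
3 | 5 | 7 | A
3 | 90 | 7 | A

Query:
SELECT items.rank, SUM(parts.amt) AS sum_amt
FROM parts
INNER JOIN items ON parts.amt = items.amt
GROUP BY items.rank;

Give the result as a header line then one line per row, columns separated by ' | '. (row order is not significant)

After JOIN items (4 rows):
parts.kind | parts.amt | items.tag | items.city | items.amt | items.rank
red | 10 | A | LA | 10 | 1
red | 10 | B | SEA | 10 | 4
gold | 8 | F | NY | 8 | 7
gold | 8 | E | NY | 8 | 6
After GROUP BY (4 rows):
items.rank | sum_amt
1 | 10
4 | 10
7 | 8
6 | 8

== RESULT ==
items.rank | sum_amt
1 | 10
4 | 10
7 | 8
6 | 8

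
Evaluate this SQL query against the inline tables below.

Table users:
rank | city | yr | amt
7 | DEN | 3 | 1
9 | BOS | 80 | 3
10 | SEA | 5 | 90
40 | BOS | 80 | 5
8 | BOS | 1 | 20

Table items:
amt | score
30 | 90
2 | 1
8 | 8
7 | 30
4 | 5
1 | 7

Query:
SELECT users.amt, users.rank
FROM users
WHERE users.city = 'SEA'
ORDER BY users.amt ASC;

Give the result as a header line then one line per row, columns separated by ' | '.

After WHERE (1 rows):
users.rank | users.city | users.yr | users.amt
10 | SEA | 5 | 90
After SELECT (1 rows):
users.amt | users.rank
90 | 10
After ORDER BY (1 rows):
users.amt | users.rank
90 | 10

== RESULT ==
users.amt | users.rank
90 | 10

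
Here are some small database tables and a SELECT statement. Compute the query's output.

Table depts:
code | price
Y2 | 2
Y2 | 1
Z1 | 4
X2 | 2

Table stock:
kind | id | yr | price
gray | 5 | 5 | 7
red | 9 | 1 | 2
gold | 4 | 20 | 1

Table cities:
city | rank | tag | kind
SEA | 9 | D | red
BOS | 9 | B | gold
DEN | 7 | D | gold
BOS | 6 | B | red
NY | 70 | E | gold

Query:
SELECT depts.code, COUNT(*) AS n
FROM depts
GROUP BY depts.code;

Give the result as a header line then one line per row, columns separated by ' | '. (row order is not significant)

After GROUP BY (3 rows):
depts.code | n
Y2 | 2
Z1 | 1
X2 | 1

== RESULT ==
depts.code | n
Y2 | 2
Z1 | 1
X2 | 1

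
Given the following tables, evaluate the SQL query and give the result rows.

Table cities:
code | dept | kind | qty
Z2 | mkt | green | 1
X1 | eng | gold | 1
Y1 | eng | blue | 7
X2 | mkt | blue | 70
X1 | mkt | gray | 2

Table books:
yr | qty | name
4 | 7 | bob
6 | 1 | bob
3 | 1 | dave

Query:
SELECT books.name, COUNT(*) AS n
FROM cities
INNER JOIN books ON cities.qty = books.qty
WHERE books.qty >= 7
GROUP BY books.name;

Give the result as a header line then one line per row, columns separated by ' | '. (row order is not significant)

After JOIN books (5 rows):
cities.code | cities.dept | cities.kind | cities.qty | books.yr | books.qty | books.name
Z2 | mkt | green | 1 | 6 | 1 | bob
Z2 | mkt | green | 1 | 3 | 1 | dave
X1 | eng | gold | 1 | 6 | 1 | bob
X1 | eng | gold | 1 | 3 | 1 | dave
Y1 | eng | blue | 7 | 4 | 7 | bob
After WHERE (1 rows):
cities.code | cities.dept | cities.kind | cities.qty | books.yr | books.qty | books.name
Y1 | eng | blue | 7 | 4 | 7 | bob
After GROUP BY (1 rows):
books.name | n
bob | 1

== RESULT ==
books.name | n
bob | 1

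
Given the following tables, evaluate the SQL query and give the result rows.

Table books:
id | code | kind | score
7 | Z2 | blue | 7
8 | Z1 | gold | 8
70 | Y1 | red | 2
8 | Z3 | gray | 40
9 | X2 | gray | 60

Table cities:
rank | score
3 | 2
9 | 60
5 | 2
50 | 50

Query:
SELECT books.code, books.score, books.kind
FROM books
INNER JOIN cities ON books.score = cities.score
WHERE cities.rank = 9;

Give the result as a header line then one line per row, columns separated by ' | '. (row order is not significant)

== RESULT ==
books.code | books.score | books.kind
X2 | 60 | gray

Derivation:
After JOIN cities (3 rows):
books.id | books.code | books.kind | books.score | cities.rank | cities.score
70 | Y1 | red | 2 | 3 | 2
70 | Y1 | red | 2 | 5 | 2
9 | X2 | gray | 60 | 9 | 60
After WHERE (1 rows):
books.id | books.code | books.kind | books.score | cities.rank | cities.score
9 | X2 | gray | 60 | 9 | 60
After SELECT (1 rows):
books.code | books.score | books.kind
X2 | 60 | gray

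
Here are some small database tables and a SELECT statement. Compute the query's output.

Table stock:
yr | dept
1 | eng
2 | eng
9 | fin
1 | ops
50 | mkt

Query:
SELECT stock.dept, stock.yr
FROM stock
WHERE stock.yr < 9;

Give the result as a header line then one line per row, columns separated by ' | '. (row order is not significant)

After WHERE (3 rows):
stock.yr | stock.dept
1 | eng
2 | eng
1 | ops
After SELECT (3 rows):
stock.dept | stock.yr
eng | 1
eng | 2
ops | 1

== RESULT ==
stock.dept | stock.yr
eng | 1
eng | 2
ops | 1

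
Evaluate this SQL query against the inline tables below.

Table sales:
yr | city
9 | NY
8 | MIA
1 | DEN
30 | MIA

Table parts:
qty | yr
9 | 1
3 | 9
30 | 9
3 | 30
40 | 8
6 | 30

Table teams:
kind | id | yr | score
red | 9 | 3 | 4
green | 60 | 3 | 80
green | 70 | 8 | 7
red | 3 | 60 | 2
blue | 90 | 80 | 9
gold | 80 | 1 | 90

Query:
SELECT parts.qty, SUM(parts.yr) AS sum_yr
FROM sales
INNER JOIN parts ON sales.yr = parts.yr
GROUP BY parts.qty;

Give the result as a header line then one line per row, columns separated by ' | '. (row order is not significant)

== RESULT ==
parts.qty | sum_yr
3 | 39
30 | 9
40 | 8
9 | 1
6 | 30

Derivation:
After JOIN parts (6 rows):
sales.yr | sales.city | parts.qty | parts.yr
9 | NY | 3 | 9
9 | NY | 30 | 9
8 | MIA | 40 | 8
1 | DEN | 9 | 1
30 | MIA | 3 | 30
30 | MIA | 6 | 30
After GROUP BY (5 rows):
parts.qty | sum_yr
3 | 39
30 | 9
40 | 8
9 | 1
6 | 30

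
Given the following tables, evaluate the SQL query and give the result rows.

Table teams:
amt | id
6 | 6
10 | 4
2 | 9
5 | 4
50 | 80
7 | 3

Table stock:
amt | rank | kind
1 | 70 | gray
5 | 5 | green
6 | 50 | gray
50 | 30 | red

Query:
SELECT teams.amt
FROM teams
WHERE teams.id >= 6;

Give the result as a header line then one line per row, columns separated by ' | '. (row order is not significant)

After WHERE (3 rows):
teams.amt | teams.id
6 | 6
2 | 9
50 | 80
After SELECT (3 rows):
teams.amt
6
2
50

== RESULT ==
teams.amt
6
2
50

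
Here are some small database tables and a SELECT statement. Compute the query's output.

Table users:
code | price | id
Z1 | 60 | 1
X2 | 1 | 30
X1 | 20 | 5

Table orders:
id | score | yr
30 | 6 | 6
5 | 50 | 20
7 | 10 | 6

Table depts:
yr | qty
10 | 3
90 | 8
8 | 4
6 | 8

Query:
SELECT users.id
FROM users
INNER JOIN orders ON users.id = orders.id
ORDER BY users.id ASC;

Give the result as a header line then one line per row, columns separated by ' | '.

After JOIN orders (2 rows):
users.code | users.price | users.id | orders.id | orders.score | orders.yr
X2 | 1 | 30 | 30 | 6 | 6
X1 | 20 | 5 | 5 | 50 | 20
After SELECT (2 rows):
users.id
30
5
After ORDER BY (2 rows):
users.id
5
30

== RESULT ==
users.id
5
30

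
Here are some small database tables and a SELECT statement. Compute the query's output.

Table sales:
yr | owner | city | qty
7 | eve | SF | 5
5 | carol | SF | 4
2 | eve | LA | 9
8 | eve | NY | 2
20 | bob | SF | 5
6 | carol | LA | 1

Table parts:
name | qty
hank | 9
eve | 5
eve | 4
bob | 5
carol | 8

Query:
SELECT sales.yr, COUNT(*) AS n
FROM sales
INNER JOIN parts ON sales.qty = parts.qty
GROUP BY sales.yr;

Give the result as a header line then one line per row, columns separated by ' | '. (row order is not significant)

== RESULT ==
sales.yr | n
7 | 2
5 | 1
2 | 1
20 | 2

Derivation:
After JOIN parts (6 rows):
sales.yr | sales.owner | sales.city | sales.qty | parts.name | parts.qty
7 | eve | SF | 5 | eve | 5
7 | eve | SF | 5 | bob | 5
5 | carol | SF | 4 | eve | 4
2 | eve | LA | 9 | hank | 9
20 | bob | SF | 5 | eve | 5
20 | bob | SF | 5 | bob | 5
After GROUP BY (4 rows):
sales.yr | n
7 | 2
5 | 1
2 | 1
20 | 2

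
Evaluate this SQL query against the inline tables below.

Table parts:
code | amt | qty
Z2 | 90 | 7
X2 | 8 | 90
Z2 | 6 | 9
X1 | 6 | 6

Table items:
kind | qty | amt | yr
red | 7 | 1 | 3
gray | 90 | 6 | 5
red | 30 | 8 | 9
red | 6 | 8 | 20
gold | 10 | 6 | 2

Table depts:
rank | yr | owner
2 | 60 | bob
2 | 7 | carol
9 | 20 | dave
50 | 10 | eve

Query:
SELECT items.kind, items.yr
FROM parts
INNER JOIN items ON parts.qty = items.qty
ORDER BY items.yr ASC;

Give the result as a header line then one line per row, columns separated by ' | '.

== RESULT ==
items.kind | items.yr
red | 3
gray | 5
red | 20

Derivation:
After JOIN items (3 rows):
parts.code | parts.amt | parts.qty | items.kind | items.qty | items.amt | items.yr
Z2 | 90 | 7 | red | 7 | 1 | 3
X2 | 8 | 90 | gray | 90 | 6 | 5
X1 | 6 | 6 | red | 6 | 8 | 20
After SELECT (3 rows):
items.kind | items.yr
red | 3
gray | 5
red | 20
After ORDER BY (3 rows):
items.kind | items.yr
red | 3
gray | 5
red | 20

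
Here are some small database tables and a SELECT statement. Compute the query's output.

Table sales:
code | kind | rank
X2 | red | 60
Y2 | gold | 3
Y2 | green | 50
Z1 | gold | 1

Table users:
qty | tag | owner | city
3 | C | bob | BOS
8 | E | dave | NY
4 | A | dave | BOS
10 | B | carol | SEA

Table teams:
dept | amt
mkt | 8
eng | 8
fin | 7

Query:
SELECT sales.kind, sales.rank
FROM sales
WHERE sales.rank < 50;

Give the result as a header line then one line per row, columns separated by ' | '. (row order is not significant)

After WHERE (2 rows):
sales.code | sales.kind | sales.rank
Y2 | gold | 3
Z1 | gold | 1
After SELECT (2 rows):
sales.kind | sales.rank
gold | 3
gold | 1

== RESULT ==
sales.kind | sales.rank
gold | 3
gold | 1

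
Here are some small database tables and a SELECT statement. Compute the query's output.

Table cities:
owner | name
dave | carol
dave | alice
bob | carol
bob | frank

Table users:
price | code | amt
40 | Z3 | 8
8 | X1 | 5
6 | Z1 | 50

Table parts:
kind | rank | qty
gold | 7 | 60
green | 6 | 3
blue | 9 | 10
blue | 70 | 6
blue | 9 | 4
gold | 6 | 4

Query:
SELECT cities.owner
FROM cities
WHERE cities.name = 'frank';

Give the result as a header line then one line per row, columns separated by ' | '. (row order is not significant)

After WHERE (1 rows):
cities.owner | cities.name
bob | frank
After SELECT (1 rows):
cities.owner
bob

== RESULT ==
cities.owner
bob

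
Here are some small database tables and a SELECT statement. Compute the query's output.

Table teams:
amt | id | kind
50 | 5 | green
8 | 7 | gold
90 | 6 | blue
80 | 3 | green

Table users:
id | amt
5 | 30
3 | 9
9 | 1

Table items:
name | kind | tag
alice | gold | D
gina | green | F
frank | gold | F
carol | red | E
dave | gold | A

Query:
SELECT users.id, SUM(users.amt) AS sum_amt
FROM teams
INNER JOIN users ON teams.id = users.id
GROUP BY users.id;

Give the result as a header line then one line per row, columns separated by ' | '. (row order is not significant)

After JOIN users (2 rows):
teams.amt | teams.id | teams.kind | users.id | users.amt
50 | 5 | green | 5 | 30
80 | 3 | green | 3 | 9
After GROUP BY (2 rows):
users.id | sum_amt
5 | 30
3 | 9

== RESULT ==
users.id | sum_amt
5 | 30
3 | 9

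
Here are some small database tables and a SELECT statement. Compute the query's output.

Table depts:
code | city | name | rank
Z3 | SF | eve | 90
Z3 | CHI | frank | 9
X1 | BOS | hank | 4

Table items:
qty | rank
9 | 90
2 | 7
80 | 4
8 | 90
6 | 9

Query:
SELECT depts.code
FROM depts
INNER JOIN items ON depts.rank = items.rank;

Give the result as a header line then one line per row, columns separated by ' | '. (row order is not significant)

== RESULT ==
depts.code
Z3
Z3
Z3
X1

Derivation:
After JOIN items (4 rows):
depts.code | depts.city | depts.name | depts.rank | items.qty | items.rank
Z3 | SF | eve | 90 | 9 | 90
Z3 | SF | eve | 90 | 8 | 90
Z3 | CHI | frank | 9 | 6 | 9
X1 | BOS | hank | 4 | 80 | 4
After SELECT (4 rows):
depts.code
Z3
Z3
Z3
X1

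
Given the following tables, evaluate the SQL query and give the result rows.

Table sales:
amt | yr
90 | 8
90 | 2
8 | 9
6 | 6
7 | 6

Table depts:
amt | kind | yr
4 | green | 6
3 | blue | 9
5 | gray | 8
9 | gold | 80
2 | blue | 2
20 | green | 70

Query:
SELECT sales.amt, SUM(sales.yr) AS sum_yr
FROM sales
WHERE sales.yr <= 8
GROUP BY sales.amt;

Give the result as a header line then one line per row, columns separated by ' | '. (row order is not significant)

After WHERE (4 rows):
sales.amt | sales.yr
90 | 8
90 | 2
6 | 6
7 | 6
After GROUP BY (3 rows):
sales.amt | sum_yr
90 | 10
6 | 6
7 | 6

== RESULT ==
sales.amt | sum_yr
90 | 10
6 | 6
7 | 6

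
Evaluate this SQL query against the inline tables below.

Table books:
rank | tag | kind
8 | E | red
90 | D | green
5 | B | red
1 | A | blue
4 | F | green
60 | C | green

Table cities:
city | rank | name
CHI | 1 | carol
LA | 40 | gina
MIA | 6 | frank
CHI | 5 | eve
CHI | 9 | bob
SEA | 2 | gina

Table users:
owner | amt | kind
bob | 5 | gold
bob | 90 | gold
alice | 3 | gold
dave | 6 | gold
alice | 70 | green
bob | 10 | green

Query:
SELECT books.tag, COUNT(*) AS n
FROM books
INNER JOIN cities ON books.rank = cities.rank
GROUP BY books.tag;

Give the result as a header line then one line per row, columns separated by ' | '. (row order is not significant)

After JOIN cities (2 rows):
books.rank | books.tag | books.kind | cities.city | cities.rank | cities.name
5 | B | red | CHI | 5 | eve
1 | A | blue | CHI | 1 | carol
After GROUP BY (2 rows):
books.tag | n
B | 1
A | 1

== RESULT ==
books.tag | n
B | 1
A | 1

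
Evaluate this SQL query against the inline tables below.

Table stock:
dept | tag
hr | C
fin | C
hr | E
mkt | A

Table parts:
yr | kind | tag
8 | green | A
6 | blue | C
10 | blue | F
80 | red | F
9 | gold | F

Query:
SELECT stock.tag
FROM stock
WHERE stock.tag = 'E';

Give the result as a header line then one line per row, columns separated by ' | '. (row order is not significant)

== RESULT ==
stock.tag
E

Derivation:
After WHERE (1 rows):
stock.dept | stock.tag
hr | E
After SELECT (1 rows):
stock.tag
E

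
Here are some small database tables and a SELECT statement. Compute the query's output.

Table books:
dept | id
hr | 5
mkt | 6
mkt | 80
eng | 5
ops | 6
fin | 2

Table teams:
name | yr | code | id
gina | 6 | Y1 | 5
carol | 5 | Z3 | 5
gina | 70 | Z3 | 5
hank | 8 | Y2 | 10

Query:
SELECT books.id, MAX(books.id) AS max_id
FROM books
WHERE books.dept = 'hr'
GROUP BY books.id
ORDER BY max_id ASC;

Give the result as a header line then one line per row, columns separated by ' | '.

== RESULT ==
books.id | max_id
5 | 5

Derivation:
After WHERE (1 rows):
books.dept | books.id
hr | 5
After GROUP BY (1 rows):
books.id | max_id
5 | 5
After ORDER BY (1 rows):
books.id | max_id
5 | 5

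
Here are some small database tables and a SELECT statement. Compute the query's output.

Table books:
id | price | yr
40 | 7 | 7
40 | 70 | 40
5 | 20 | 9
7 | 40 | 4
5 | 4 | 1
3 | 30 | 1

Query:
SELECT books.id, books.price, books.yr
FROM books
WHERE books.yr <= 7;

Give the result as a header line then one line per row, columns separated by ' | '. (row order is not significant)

After WHERE (4 rows):
books.id | books.price | books.yr
40 | 7 | 7
7 | 40 | 4
5 | 4 | 1
3 | 30 | 1
After SELECT (4 rows):
books.id | books.price | books.yr
40 | 7 | 7
7 | 40 | 4
5 | 4 | 1
3 | 30 | 1

== RESULT ==
books.id | books.price | books.yr
40 | 7 | 7
7 | 40 | 4
5 | 4 | 1
3 | 30 | 1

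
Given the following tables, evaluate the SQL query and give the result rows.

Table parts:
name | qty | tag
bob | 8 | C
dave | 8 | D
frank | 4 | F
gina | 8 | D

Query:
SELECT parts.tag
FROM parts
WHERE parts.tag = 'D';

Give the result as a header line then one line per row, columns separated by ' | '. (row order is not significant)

== RESULT ==
parts.tag
D
D

Derivation:
After WHERE (2 rows):
parts.name | parts.qty | parts.tag
dave | 8 | D
gina | 8 | D
After SELECT (2 rows):
parts.tag
D
D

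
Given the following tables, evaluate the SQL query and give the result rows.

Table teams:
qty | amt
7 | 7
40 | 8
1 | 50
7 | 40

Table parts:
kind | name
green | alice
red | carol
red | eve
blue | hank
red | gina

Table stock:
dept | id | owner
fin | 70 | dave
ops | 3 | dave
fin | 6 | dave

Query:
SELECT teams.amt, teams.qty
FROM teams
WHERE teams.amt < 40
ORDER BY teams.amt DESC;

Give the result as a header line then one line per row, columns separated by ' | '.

After WHERE (2 rows):
teams.qty | teams.amt
7 | 7
40 | 8
After SELECT (2 rows):
teams.amt | teams.qty
7 | 7
8 | 40
After ORDER BY (2 rows):
teams.amt | teams.qty
8 | 40
7 | 7

== RESULT ==
teams.amt | teams.qty
8 | 40
7 | 7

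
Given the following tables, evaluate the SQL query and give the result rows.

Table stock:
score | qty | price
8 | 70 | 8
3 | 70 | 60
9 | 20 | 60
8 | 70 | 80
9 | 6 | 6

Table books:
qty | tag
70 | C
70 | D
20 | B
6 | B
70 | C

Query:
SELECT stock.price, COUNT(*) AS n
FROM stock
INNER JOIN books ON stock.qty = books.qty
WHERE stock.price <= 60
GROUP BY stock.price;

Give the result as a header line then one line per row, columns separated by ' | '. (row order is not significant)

== RESULT ==
stock.price | n
8 | 3
60 | 4
6 | 1

Derivation:
After JOIN books (11 rows):
stock.score | stock.qty | stock.price | books.qty | books.tag
8 | 70 | 8 | 70 | C
8 | 70 | 8 | 70 | D
8 | 70 | 8 | 70 | C
3 | 70 | 60 | 70 | C
3 | 70 | 60 | 70 | D
3 | 70 | 60 | 70 | C
9 | 20 | 60 | 20 | B
8 | 70 | 80 | 70 | C
8 | 70 | 80 | 70 | D
8 | 70 | 80 | 70 | C
9 | 6 | 6 | 6 | B
After WHERE (8 rows):
stock.score | stock.qty | stock.price | books.qty | books.tag
8 | 70 | 8 | 70 | C
8 | 70 | 8 | 70 | D
8 | 70 | 8 | 70 | C
3 | 70 | 60 | 70 | C
3 | 70 | 60 | 70 | D
3 | 70 | 60 | 70 | C
9 | 20 | 60 | 20 | B
9 | 6 | 6 | 6 | B
After GROUP BY (3 rows):
stock.price | n
8 | 3
60 | 4
6 | 1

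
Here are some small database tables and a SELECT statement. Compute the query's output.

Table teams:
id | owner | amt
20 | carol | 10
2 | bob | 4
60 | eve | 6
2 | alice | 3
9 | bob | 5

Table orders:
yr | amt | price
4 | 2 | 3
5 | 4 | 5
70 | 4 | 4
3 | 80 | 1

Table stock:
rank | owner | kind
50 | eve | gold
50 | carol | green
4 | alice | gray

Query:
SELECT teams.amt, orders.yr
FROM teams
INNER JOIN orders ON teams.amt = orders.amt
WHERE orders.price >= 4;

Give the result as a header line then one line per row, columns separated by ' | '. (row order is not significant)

== RESULT ==
teams.amt | orders.yr
4 | 5
4 | 70

Derivation:
After JOIN orders (2 rows):
teams.id | teams.owner | teams.amt | orders.yr | orders.amt | orders.price
2 | bob | 4 | 5 | 4 | 5
2 | bob | 4 | 70 | 4 | 4
After WHERE (2 rows):
teams.id | teams.owner | teams.amt | orders.yr | orders.amt | orders.price
2 | bob | 4 | 5 | 4 | 5
2 | bob | 4 | 70 | 4 | 4
After SELECT (2 rows):
teams.amt | orders.yr
4 | 5
4 | 70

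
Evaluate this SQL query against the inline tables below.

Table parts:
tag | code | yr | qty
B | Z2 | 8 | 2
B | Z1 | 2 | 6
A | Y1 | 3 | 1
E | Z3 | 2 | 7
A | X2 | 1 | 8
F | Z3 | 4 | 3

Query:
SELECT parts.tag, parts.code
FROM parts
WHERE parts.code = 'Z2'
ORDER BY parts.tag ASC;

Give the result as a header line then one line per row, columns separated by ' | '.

== RESULT ==
parts.tag | parts.code
B | Z2

Derivation:
After WHERE (1 rows):
parts.tag | parts.code | parts.yr | parts.qty
B | Z2 | 8 | 2
After SELECT (1 rows):
parts.tag | parts.code
B | Z2
After ORDER BY (1 rows):
parts.tag | parts.code
B | Z2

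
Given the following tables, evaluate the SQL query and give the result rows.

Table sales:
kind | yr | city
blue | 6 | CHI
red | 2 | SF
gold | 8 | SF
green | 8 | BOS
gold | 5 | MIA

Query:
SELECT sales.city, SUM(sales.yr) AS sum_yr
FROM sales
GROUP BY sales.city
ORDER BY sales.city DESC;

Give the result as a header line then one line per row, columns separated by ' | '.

After GROUP BY (4 rows):
sales.city | sum_yr
CHI | 6
SF | 10
BOS | 8
MIA | 5
After ORDER BY (4 rows):
sales.city | sum_yr
SF | 10
MIA | 5
CHI | 6
BOS | 8

== RESULT ==
sales.city | sum_yr
SF | 10
MIA | 5
CHI | 6
BOS | 8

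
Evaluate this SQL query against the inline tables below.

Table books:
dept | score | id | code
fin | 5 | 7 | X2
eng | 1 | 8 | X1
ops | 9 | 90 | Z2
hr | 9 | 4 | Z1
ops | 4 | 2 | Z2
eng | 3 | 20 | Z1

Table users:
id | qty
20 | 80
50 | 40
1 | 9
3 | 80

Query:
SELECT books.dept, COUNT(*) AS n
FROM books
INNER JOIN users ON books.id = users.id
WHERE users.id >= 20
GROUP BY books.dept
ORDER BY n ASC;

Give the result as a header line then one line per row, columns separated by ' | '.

== RESULT ==
books.dept | n
eng | 1

Derivation:
After JOIN users (1 rows):
books.dept | books.score | books.id | books.code | users.id | users.qty
eng | 3 | 20 | Z1 | 20 | 80
After WHERE (1 rows):
books.dept | books.score | books.id | books.code | users.id | users.qty
eng | 3 | 20 | Z1 | 20 | 80
After GROUP BY (1 rows):
books.dept | n
eng | 1
After ORDER BY (1 rows):
books.dept | n
eng | 1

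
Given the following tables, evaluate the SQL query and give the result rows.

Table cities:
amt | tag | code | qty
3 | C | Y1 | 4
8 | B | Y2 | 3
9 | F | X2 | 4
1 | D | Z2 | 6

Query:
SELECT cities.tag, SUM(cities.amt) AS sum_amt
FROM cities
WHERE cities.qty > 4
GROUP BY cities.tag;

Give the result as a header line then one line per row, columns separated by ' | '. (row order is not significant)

After WHERE (1 rows):
cities.amt | cities.tag | cities.code | cities.qty
1 | D | Z2 | 6
After GROUP BY (1 rows):
cities.tag | sum_amt
D | 1

== RESULT ==
cities.tag | sum_amt
D | 1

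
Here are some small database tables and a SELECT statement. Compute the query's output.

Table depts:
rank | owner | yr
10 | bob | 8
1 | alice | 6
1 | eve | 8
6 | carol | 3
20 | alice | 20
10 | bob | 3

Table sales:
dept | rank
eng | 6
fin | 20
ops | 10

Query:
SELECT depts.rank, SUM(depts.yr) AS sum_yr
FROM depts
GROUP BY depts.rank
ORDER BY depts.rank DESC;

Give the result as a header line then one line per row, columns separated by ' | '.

After GROUP BY (4 rows):
depts.rank | sum_yr
10 | 11
1 | 14
6 | 3
20 | 20
After ORDER BY (4 rows):
depts.rank | sum_yr
20 | 20
10 | 11
6 | 3
1 | 14

== RESULT ==
depts.rank | sum_yr
20 | 20
10 | 11
6 | 3
1 | 14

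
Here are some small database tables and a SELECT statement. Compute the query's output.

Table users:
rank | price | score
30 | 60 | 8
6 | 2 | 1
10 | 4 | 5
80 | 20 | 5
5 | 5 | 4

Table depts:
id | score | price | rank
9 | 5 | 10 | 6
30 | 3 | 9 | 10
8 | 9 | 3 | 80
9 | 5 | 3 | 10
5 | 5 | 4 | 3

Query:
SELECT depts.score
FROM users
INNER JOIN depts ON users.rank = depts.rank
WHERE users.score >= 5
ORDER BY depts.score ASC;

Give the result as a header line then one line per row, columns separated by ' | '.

== RESULT ==
depts.score
3
5
9

Derivation:
After JOIN depts (4 rows):
users.rank | users.price | users.score | depts.id | depts.score | depts.price | depts.rank
6 | 2 | 1 | 9 | 5 | 10 | 6
10 | 4 | 5 | 30 | 3 | 9 | 10
10 | 4 | 5 | 9 | 5 | 3 | 10
80 | 20 | 5 | 8 | 9 | 3 | 80
After WHERE (3 rows):
users.rank | users.price | users.score | depts.id | depts.score | depts.price | depts.rank
10 | 4 | 5 | 30 | 3 | 9 | 10
10 | 4 | 5 | 9 | 5 | 3 | 10
80 | 20 | 5 | 8 | 9 | 3 | 80
After SELECT (3 rows):
depts.score
3
5
9
After ORDER BY (3 rows):
depts.score
3
5
9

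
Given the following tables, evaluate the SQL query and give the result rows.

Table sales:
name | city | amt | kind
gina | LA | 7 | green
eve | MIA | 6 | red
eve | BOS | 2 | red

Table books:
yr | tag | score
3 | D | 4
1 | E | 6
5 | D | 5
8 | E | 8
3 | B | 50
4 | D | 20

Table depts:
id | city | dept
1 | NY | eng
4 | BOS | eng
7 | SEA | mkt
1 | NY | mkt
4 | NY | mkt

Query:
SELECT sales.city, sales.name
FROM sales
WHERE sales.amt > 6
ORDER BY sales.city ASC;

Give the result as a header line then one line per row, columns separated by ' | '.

== RESULT ==
sales.city | sales.name
LA | gina

Derivation:
After WHERE (1 rows):
sales.name | sales.city | sales.amt | sales.kind
gina | LA | 7 | green
After SELECT (1 rows):
sales.city | sales.name
LA | gina
After ORDER BY (1 rows):
sales.city | sales.name
LA | gina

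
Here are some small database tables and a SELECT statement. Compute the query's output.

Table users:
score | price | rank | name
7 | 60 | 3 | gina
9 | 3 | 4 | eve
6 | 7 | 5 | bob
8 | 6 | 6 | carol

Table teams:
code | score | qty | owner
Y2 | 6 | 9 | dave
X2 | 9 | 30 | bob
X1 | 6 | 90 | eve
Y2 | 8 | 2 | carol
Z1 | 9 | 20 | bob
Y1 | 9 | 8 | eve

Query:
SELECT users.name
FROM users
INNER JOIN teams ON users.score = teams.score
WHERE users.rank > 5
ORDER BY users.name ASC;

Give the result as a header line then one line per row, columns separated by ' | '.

== RESULT ==
users.name
carol

Derivation:
After JOIN teams (6 rows):
users.score | users.price | users.rank | users.name | teams.code | teams.score | teams.qty | teams.owner
9 | 3 | 4 | eve | X2 | 9 | 30 | bob
9 | 3 | 4 | eve | Z1 | 9 | 20 | bob
9 | 3 | 4 | eve | Y1 | 9 | 8 | eve
6 | 7 | 5 | bob | Y2 | 6 | 9 | dave
6 | 7 | 5 | bob | X1 | 6 | 90 | eve
8 | 6 | 6 | carol | Y2 | 8 | 2 | carol
After WHERE (1 rows):
users.score | users.price | users.rank | users.name | teams.code | teams.score | teams.qty | teams.owner
8 | 6 | 6 | carol | Y2 | 8 | 2 | carol
After SELECT (1 rows):
users.name
carol
After ORDER BY (1 rows):
users.name
carol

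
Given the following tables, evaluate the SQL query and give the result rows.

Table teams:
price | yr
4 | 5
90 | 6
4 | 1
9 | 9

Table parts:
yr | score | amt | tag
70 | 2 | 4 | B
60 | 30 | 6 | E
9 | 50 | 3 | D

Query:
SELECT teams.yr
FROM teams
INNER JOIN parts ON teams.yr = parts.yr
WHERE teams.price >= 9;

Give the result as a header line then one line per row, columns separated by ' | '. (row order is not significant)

== RESULT ==
teams.yr
9

Derivation:
After JOIN parts (1 rows):
teams.price | teams.yr | parts.yr | parts.score | parts.amt | parts.tag
9 | 9 | 9 | 50 | 3 | D
After WHERE (1 rows):
teams.price | teams.yr | parts.yr | parts.score | parts.amt | parts.tag
9 | 9 | 9 | 50 | 3 | D
After SELECT (1 rows):
teams.yr
9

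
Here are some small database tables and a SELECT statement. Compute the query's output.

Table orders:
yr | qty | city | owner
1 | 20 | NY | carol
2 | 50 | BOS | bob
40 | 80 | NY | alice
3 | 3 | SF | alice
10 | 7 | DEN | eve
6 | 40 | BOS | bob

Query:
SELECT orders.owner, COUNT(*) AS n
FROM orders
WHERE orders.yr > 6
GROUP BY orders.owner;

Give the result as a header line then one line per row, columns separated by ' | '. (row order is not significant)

== RESULT ==
orders.owner | n
alice | 1
eve | 1

Derivation:
After WHERE (2 rows):
orders.yr | orders.qty | orders.city | orders.owner
40 | 80 | NY | alice
10 | 7 | DEN | eve
After GROUP BY (2 rows):
orders.owner | n
alice | 1
eve | 1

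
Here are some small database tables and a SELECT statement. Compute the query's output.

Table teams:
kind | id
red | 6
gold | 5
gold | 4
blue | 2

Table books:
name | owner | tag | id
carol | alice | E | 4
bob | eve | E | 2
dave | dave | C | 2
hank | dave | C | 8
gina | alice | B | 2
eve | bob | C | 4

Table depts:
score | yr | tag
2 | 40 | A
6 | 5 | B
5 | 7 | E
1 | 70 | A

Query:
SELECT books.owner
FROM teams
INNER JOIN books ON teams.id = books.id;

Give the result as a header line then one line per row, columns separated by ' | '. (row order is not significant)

== RESULT ==
books.owner
alice
bob
eve
dave
alice

Derivation:
After JOIN books (5 rows):
teams.kind | teams.id | books.name | books.owner | books.tag | books.id
gold | 4 | carol | alice | E | 4
gold | 4 | eve | bob | C | 4
blue | 2 | bob | eve | E | 2
blue | 2 | dave | dave | C | 2
blue | 2 | gina | alice | B | 2
After SELECT (5 rows):
books.owner
alice
bob
eve
dave
alice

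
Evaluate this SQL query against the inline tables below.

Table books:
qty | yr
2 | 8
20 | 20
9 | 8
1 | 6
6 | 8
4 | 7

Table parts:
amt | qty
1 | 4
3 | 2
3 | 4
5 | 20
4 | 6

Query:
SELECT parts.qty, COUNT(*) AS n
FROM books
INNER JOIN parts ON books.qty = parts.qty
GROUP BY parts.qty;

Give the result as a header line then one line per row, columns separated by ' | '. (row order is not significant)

== RESULT ==
parts.qty | n
2 | 1
20 | 1
6 | 1
4 | 2

Derivation:
After JOIN parts (5 rows):
books.qty | books.yr | parts.amt | parts.qty
2 | 8 | 3 | 2
20 | 20 | 5 | 20
6 | 8 | 4 | 6
4 | 7 | 1 | 4
4 | 7 | 3 | 4
After GROUP BY (4 rows):
parts.qty | n
2 | 1
20 | 1
6 | 1
4 | 2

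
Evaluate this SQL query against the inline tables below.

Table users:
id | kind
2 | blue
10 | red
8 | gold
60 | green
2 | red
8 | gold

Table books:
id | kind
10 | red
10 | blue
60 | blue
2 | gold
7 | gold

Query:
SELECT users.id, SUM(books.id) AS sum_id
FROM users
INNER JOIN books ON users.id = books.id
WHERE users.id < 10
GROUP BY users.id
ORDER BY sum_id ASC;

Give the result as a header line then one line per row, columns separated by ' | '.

After JOIN books (5 rows):
users.id | users.kind | books.id | books.kind
2 | blue | 2 | gold
10 | red | 10 | red
10 | red | 10 | blue
60 | green | 60 | blue
2 | red | 2 | gold
After WHERE (2 rows):
users.id | users.kind | books.id | books.kind
2 | blue | 2 | gold
2 | red | 2 | gold
After GROUP BY (1 rows):
users.id | sum_id
2 | 4
After ORDER BY (1 rows):
users.id | sum_id
2 | 4

== RESULT ==
users.id | sum_id
2 | 4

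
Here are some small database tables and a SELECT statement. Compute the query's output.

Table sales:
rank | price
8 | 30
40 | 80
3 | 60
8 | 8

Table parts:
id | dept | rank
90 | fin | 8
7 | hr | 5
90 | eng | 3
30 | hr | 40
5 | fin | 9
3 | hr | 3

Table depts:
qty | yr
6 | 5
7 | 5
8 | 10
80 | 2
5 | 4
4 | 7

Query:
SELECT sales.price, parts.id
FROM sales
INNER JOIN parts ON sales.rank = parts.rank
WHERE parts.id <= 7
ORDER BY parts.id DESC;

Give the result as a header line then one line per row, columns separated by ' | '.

After JOIN parts (5 rows):
sales.rank | sales.price | parts.id | parts.dept | parts.rank
8 | 30 | 90 | fin | 8
40 | 80 | 30 | hr | 40
3 | 60 | 90 | eng | 3
3 | 60 | 3 | hr | 3
8 | 8 | 90 | fin | 8
After WHERE (1 rows):
sales.rank | sales.price | parts.id | parts.dept | parts.rank
3 | 60 | 3 | hr | 3
After SELECT (1 rows):
sales.price | parts.id
60 | 3
After ORDER BY (1 rows):
sales.price | parts.id
60 | 3

== RESULT ==
sales.price | parts.id
60 | 3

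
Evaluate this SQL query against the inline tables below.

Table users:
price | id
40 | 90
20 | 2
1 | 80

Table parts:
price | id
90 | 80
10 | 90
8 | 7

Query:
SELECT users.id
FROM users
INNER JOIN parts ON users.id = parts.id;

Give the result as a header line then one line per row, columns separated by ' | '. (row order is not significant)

== RESULT ==
users.id
90
80

Derivation:
After JOIN parts (2 rows):
users.price | users.id | parts.price | parts.id
40 | 90 | 10 | 90
1 | 80 | 90 | 80
After SELECT (2 rows):
users.id
90
80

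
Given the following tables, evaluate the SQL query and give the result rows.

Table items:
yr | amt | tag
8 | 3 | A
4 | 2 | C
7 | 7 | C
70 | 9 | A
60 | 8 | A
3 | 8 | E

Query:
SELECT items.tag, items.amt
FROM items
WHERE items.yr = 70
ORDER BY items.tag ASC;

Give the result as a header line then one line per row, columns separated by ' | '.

After WHERE (1 rows):
items.yr | items.amt | items.tag
70 | 9 | A
After SELECT (1 rows):
items.tag | items.amt
A | 9
After ORDER BY (1 rows):
items.tag | items.amt
A | 9

== RESULT ==
items.tag | items.amt
A | 9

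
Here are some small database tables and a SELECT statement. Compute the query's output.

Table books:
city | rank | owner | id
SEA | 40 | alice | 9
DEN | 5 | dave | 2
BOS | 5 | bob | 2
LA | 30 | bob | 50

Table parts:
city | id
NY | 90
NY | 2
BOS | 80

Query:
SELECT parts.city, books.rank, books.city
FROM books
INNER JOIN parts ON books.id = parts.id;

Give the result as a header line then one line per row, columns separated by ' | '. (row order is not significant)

== RESULT ==
parts.city | books.rank | books.city
NY | 5 | DEN
NY | 5 | BOS

Derivation:
After JOIN parts (2 rows):
books.city | books.rank | books.owner | books.id | parts.city | parts.id
DEN | 5 | dave | 2 | NY | 2
BOS | 5 | bob | 2 | NY | 2
After SELECT (2 rows):
parts.city | books.rank | books.city
NY | 5 | DEN
NY | 5 | BOS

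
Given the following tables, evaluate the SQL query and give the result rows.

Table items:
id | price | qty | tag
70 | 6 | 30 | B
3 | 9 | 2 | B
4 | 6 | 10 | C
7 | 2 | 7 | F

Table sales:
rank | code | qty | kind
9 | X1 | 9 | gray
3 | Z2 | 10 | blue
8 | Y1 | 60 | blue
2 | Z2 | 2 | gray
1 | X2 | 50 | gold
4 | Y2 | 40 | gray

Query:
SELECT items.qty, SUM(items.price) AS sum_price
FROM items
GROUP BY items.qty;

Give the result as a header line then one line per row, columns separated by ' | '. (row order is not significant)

== RESULT ==
items.qty | sum_price
30 | 6
2 | 9
10 | 6
7 | 2

Derivation:
After GROUP BY (4 rows):
items.qty | sum_price
30 | 6
2 | 9
10 | 6
7 | 2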